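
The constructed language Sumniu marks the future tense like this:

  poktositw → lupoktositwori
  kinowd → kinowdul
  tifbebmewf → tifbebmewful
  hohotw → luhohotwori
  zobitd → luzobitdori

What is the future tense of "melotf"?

lumelotfori

zobitd and kinowd both end in -d yet inflect differently (luzobitdori, kinowdul), so the final letter is not what conditions the rule; the second-to-last letter is.
"melotf" has second-to-last letter 't'. The stems whose second-to-last letter is 't' (hohotw → luhohotwori, poktositw → lupoktositwori, zobitd → luzobitdori) add lu- … -ori around the stem.
The other pattern: stems whose second-to-last letter is 'w' add -ul.
So melotf → lumelotfori.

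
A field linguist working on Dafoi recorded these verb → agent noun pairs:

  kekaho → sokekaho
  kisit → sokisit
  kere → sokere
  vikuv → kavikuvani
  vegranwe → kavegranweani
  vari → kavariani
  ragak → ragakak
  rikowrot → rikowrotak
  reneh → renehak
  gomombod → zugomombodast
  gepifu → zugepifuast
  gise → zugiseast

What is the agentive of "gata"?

"gata" begins with g-. The stems beginning with g- (gomombod → zugomombodast, gepifu → zugepifuast, gise → zugiseast) add zu- … -ast around the stem.
So gata → zugataast.

zugataast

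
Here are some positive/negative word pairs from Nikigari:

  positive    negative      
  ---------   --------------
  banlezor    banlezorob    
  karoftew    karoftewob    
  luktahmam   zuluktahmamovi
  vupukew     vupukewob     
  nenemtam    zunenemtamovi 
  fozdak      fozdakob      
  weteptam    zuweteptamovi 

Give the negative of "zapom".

"zapom" ends in -m. The stems ending in -m (weteptam → zuweteptamovi, nenemtam → zunenemtamovi, luktahmam → zuluktahmamovi) add zu- … -ovi around the stem.
So zapom → zuzapomovi.

zuzapomovi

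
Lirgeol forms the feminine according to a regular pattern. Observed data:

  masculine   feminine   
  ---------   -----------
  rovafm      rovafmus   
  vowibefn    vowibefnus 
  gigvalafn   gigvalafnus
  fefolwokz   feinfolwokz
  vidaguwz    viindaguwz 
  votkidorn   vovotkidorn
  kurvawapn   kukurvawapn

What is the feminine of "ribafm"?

vowibefn and votkidorn both end in -n yet inflect differently (vowibefnus, vovotkidorn), so the final letter is not what conditions the rule; the second-to-last letter is.
"ribafm" has second-to-last letter 'f'. The stems whose second-to-last letter is 'f' (rovafm → rovafmus, vowibefn → vowibefnus, gigvalafn → gigvalafnus) add -us.
The other patterns: stems whose second-to-last letter is 'k' or 'w' insert -in- after the first vowel; stems whose second-to-last letter is 'p' or 'r' repeat the first consonant+vowel as a prefix.
So ribafm → ribafmus.

ribafmus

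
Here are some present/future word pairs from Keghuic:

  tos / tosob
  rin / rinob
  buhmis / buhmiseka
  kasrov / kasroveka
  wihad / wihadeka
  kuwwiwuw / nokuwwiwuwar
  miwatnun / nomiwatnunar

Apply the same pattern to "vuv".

vuvob

tos and buhmis both end in -s yet inflect differently (tosob, buhmiseka), so the final letter is not what conditions the rule; the number of vowels is.
"vuv" has 1 vowel. The stems with 1 vowel (tos → tosob, rin → rinob) add -ob.
So vuv → vuvob.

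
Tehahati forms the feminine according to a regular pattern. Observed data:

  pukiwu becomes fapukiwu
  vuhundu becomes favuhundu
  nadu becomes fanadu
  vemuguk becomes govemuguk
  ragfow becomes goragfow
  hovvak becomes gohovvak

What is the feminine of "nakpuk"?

pukiwu and vemuguk both have last vowel 'u' yet inflect differently (fapukiwu, govemuguk), so the last vowel is not what conditions the rule; the final letter is.
"nakpuk" ends in -k. The stems ending in -k (vemuguk → govemuguk, hovvak → gohovvak) add the prefix go-.
So nakpuk → gonakpuk.

gonakpuk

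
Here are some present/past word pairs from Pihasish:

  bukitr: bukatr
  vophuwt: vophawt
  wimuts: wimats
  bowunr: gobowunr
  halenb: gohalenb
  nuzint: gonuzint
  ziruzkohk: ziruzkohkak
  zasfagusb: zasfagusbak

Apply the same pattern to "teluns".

goteluns

"teluns" has second-to-last letter 'n'. The stems whose second-to-last letter is 'n' (bowunr → gobowunr, halenb → gohalenb, nuzint → gonuzint) add the prefix go-.
The other patterns: stems whose second-to-last letter is 't' or 'w' change the last vowel to 'a'; stems whose second-to-last letter is 'h' or 's' add -ak.
So teluns → goteluns.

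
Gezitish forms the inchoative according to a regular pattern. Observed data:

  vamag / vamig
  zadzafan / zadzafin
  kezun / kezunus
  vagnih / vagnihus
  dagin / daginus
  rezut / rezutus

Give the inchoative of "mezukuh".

"mezukuh" has last vowel 'u'. The stems whose last vowel is 'u' (kezun → kezunus, rezut → rezutus) add -us.
The other pattern: stems whose last vowel is 'a' change the last vowel to 'i'.
So mezukuh → mezukuhus.

mezukuhus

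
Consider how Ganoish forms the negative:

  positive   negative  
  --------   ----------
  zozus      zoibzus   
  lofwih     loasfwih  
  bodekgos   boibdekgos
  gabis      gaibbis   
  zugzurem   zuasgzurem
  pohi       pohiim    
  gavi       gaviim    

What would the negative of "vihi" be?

"vihi" ends in -i. The stems ending in -i (pohi → pohiim, gavi → gaviim) add -im.
So vihi → vihiim.

vihiim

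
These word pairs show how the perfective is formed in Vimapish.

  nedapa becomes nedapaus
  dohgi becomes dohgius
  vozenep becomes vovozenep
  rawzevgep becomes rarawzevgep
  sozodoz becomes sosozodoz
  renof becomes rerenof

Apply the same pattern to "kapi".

nedapa and vozenep both have 3 vowels yet inflect differently (nedapaus, vovozenep), so the number of vowels is not what conditions the rule; whether the stem ends in a vowel or a consonant is.
"kapi" ends in a vowel. The stems ending in a vowel (nedapa → nedapaus, dohgi → dohgius) add -us.
The other pattern: stems ending in a consonant repeat the first consonant+vowel as a prefix.
So kapi → kapius.

kapius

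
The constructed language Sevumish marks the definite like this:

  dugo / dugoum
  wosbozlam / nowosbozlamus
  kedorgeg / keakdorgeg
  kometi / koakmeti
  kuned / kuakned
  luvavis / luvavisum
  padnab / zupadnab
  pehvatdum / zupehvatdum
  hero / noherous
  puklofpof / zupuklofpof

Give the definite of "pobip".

zupobip

dugo and hero both end in -o yet inflect differently (dugoum, noherous), so the final letter is not what conditions the rule; the first letter is.
"pobip" begins with p-. The stems beginning with p- (pehvatdum → zupehvatdum, puklofpof → zupuklofpof, padnab → zupadnab) add the prefix zu-.
The other patterns: stems beginning with d- or l- add -um; stems beginning with k- insert -ak- after the first vowel; stems beginning with h- or w- add no- … -us around the stem.
So pobip → zupobip.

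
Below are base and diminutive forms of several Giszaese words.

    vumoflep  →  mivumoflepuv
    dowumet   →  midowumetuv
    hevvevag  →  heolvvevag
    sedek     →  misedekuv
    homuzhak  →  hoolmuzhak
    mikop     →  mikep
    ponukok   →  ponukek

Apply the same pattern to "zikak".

sedek and homuzhak both end in -k yet inflect differently (misedekuv, hoolmuzhak), so the final letter is not what conditions the rule; the last vowel is.
"zikak" has last vowel 'a'. The stems whose last vowel is 'a' (hevvevag → heolvvevag, homuzhak → hoolmuzhak) insert -ol- after the first vowel.
So zikak → ziolkak.

ziolkak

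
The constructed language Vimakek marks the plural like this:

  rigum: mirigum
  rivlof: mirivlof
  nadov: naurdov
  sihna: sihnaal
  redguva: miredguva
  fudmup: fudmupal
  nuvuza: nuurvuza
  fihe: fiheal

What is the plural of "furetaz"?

furetazal

redguva and nuvuza both end in -a yet inflect differently (miredguva, nuurvuza), so the final letter is not what conditions the rule; the first letter is.
"furetaz" begins with f-. The stems beginning with f- (fudmup → fudmupal, fihe → fiheal) add -al.
So furetaz → furetazal.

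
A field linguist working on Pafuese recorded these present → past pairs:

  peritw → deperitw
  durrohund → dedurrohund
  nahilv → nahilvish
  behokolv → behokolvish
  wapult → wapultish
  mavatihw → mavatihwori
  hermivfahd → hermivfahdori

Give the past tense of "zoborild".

zoborildish

peritw and mavatihw both end in -w yet inflect differently (deperitw, mavatihwori), so the final letter is not what conditions the rule; the second-to-last letter is.
"zoborild" has second-to-last letter 'l'. The stems whose second-to-last letter is 'l' (nahilv → nahilvish, behokolv → behokolvish, wapult → wapultish) add -ish.
The other patterns: stems whose second-to-last letter is 'n' or 't' add the prefix de-; stems whose second-to-last letter is 'h' add -ori.
So zoborild → zoborildish.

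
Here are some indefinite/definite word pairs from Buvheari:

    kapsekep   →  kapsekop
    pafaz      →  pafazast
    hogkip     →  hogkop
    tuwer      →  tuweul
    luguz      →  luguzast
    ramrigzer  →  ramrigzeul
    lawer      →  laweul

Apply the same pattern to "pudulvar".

pudulvaul

tuwer and kapsekep both have last vowel 'e' yet inflect differently (tuweul, kapsekop), so the last vowel is not what conditions the rule; the final letter is.
"pudulvar" ends in -r. The stems ending in -r (tuwer → tuweul, ramrigzer → ramrigzeul, lawer → laweul) drop the final letter and add -ul.
The other patterns: stems ending in -z add -ast; stems ending in -p change the last vowel to 'o'.
So pudulvar → pudulvaul.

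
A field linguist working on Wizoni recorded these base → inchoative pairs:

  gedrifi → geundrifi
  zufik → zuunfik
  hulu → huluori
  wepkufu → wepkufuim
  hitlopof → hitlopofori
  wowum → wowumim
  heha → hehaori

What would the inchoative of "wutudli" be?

"wutudli" begins with w-. The stems beginning with w- (wepkufu → wepkufuim, wowum → wowumim) add -im.
The other patterns: stems beginning with h- add -ori; stems beginning with g- or z- insert -un- after the first vowel.
So wutudli → wutudliim.

wutudliim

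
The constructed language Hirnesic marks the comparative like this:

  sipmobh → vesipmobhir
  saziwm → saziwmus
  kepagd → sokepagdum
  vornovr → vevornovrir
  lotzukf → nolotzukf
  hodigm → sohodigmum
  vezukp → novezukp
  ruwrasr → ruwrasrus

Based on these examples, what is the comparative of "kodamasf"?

saziwm and hodigm both end in -m yet inflect differently (saziwmus, sohodigmum), so the final letter is not what conditions the rule; the second-to-last letter is.
"kodamasf" has second-to-last letter 's'. The one such stem in the data (ruwrasr → ruwrasrus) adds -us, so the same rule applies.
So kodamasf → kodamasfus.

kodamasfus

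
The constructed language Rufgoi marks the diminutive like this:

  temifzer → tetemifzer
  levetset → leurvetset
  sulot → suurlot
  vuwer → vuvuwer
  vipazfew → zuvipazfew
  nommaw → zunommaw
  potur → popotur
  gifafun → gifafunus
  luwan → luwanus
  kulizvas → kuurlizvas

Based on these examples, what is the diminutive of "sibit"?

vipazfew and vuwer both have last vowel 'e' yet inflect differently (zuvipazfew, vuvuwer), so the last vowel is not what conditions the rule; the final letter is.
"sibit" ends in -t. The stems ending in -t (levetset → leurvetset, sulot → suurlot) insert -ur- after the first vowel.
So sibit → siurbit.

siurbit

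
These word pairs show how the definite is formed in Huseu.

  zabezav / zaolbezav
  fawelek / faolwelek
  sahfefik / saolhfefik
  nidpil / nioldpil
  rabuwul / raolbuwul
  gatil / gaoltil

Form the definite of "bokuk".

boolkuk

Every pair shown (zabezav → zaolbezav, fawelek → faolwelek, sahfefik → saolhfefik, …) follows the same rule: insert -ol- after the first vowel.
So bokuk → boolkuk.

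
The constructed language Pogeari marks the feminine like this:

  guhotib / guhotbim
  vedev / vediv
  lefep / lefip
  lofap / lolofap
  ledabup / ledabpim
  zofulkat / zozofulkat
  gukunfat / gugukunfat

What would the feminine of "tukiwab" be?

lefep and lofap both end in -p yet inflect differently (lefip, lolofap), so the final letter is not what conditions the rule; the last vowel is.
"tukiwab" has last vowel 'a'. The stems whose last vowel is 'a' (zofulkat → zozofulkat, gukunfat → gugukunfat, lofap → lolofap) repeat the first consonant+vowel as a prefix.
So tukiwab → tutukiwab.

tutukiwab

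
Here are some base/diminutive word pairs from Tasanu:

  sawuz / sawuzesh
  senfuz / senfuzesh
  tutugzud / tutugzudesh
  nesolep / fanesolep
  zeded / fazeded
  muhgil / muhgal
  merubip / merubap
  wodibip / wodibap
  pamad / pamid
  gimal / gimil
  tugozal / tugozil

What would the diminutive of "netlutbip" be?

netlutbap

"netlutbip" has last vowel 'i'. The stems whose last vowel is 'i' (muhgil → muhgal, merubip → merubap, wodibip → wodibap) change the last vowel to 'a'.
The other patterns: stems whose last vowel is 'u' add -esh; stems whose last vowel is 'e' add the prefix fa-; stems whose last vowel is 'a' change the last vowel to 'i'.
So netlutbip → netlutbap.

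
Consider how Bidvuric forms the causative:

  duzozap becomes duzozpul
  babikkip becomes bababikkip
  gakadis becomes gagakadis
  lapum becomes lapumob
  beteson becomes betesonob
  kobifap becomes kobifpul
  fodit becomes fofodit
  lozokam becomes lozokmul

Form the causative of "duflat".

babikkip and kobifap both end in -p yet inflect differently (bababikkip, kobifpul), so the final letter is not what conditions the rule; the last vowel is.
"duflat" has last vowel 'a'. The stems whose last vowel is 'a' (kobifap → kobifpul, duzozap → duzozpul, lozokam → lozokmul) delete the last vowel and add -ul.
The other patterns: stems whose last vowel is 'i' repeat the first consonant+vowel as a prefix; stems whose last vowel is 'o' or 'u' add -ob.
So duflat → dufltul.

dufltul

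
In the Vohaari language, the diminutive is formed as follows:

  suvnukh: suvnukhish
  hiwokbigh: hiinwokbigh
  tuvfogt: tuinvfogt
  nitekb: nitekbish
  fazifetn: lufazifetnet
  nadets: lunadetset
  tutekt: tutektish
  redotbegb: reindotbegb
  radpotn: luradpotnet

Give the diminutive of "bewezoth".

"bewezoth" has second-to-last letter 't'. The stems whose second-to-last letter is 't' (radpotn → luradpotnet, nadets → lunadetset, fazifetn → lufazifetnet) add lu- … -et around the stem.
So bewezoth → lubewezothet.

lubewezothet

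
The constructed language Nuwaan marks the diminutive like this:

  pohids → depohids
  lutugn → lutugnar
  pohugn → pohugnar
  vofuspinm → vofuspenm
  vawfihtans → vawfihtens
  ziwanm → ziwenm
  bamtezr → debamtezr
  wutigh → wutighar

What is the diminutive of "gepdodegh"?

gepdodeghar

"gepdodegh" has second-to-last letter 'g'. The stems whose second-to-last letter is 'g' (lutugn → lutugnar, wutigh → wutighar, pohugn → pohugnar) add -ar.
The other patterns: stems whose second-to-last letter is 'n' change the last vowel to 'e'; stems whose second-to-last letter is 'd' or 'z' add the prefix de-.
So gepdodegh → gepdodeghar.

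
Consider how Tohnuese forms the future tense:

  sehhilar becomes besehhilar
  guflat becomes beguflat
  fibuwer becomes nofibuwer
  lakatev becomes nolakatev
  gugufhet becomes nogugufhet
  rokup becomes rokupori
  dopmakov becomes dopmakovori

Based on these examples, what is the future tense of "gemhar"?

sehhilar and fibuwer both end in -r yet inflect differently (besehhilar, nofibuwer), so the final letter is not what conditions the rule; the last vowel is.
"gemhar" has last vowel 'a'. The stems whose last vowel is 'a' (sehhilar → besehhilar, guflat → beguflat) add the prefix be-.
The other patterns: stems whose last vowel is 'e' add the prefix no-; stems whose last vowel is 'o' or 'u' add -ori.
So gemhar → begemhar.

begemhar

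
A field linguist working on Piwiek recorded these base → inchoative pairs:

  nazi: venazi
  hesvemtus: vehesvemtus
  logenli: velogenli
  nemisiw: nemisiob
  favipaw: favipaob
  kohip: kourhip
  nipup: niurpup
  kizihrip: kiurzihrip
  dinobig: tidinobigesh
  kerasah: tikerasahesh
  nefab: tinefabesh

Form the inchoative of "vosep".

voursep

nazi and nemisiw both have last vowel 'i' yet inflect differently (venazi, nemisiob), so the last vowel is not what conditions the rule; the final letter is.
"vosep" ends in -p. The stems ending in -p (kohip → kourhip, nipup → niurpup, kizihrip → kiurzihrip) insert -ur- after the first vowel.
So vosep → voursep.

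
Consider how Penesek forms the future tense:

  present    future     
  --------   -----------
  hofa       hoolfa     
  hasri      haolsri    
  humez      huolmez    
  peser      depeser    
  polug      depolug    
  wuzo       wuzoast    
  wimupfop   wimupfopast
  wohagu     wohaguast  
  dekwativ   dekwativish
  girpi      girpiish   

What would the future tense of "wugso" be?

wugsoast

"wugso" begins with w-. The stems beginning with w- (wuzo → wuzoast, wimupfop → wimupfopast, wohagu → wohaguast) add -ast.
The other patterns: stems beginning with h- insert -ol- after the first vowel; stems beginning with p- add the prefix de-; stems beginning with d- or g- add -ish.
So wugso → wugsoast.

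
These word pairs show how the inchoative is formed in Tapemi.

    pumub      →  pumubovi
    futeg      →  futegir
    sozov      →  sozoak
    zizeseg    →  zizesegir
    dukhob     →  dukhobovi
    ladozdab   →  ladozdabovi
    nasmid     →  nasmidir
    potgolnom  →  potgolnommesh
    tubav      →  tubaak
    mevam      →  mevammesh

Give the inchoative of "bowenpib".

tubav and mevam both have last vowel 'a' yet inflect differently (tubaak, mevammesh), so the last vowel is not what conditions the rule; the final letter is.
"bowenpib" ends in -b. The stems ending in -b (pumub → pumubovi, dukhob → dukhobovi, ladozdab → ladozdabovi) add -ovi.
The other patterns: stems ending in -v drop the final letter and add -ak; stems ending in -m double the final consonant and add -esh; stems ending in -d or -g add -ir.
So bowenpib → bowenpibovi.

bowenpibovi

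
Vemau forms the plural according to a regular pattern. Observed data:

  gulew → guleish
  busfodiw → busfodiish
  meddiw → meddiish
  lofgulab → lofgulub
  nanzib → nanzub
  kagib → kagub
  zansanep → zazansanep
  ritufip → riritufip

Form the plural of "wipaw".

busfodiw and nanzib both have last vowel 'i' yet inflect differently (busfodiish, nanzub), so the last vowel is not what conditions the rule; the final letter is.
"wipaw" ends in -w. The stems ending in -w (gulew → guleish, busfodiw → busfodiish, meddiw → meddiish) drop the final letter and add -ish.
So wipaw → wipaish.

wipaish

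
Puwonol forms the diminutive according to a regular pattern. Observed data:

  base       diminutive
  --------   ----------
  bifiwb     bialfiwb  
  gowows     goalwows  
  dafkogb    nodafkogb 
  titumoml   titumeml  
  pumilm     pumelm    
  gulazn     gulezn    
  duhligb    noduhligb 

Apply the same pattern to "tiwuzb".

tiwezb

dafkogb and bifiwb both end in -b yet inflect differently (nodafkogb, bialfiwb), so the final letter is not what conditions the rule; the second-to-last letter is.
"tiwuzb" has second-to-last letter 'z'. The one such stem in the data (gulazn → gulezn) changes the last vowel to 'e' (as do titumoml, pumilm), so the same rule applies.
The other patterns: stems whose second-to-last letter is 'g' add the prefix no-; stems whose second-to-last letter is 'w' insert -al- after the first vowel.
So tiwuzb → tiwezb.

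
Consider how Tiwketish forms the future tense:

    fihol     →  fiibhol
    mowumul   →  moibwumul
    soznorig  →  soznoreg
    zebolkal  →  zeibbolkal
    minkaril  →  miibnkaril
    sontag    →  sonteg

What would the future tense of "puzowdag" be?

puzowdeg

"puzowdag" ends in -g. The stems ending in -g (sontag → sonteg, soznorig → soznoreg) change the last vowel to 'e'.
So puzowdag → puzowdeg.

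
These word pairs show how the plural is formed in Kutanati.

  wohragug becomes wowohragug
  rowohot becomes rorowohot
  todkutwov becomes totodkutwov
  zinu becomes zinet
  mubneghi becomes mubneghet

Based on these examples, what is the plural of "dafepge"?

"dafepge" ends in a vowel. The stems ending in a vowel (zinu → zinet, mubneghi → mubneghet) drop the final letter and add -et.
The other pattern: stems ending in a consonant repeat the first consonant+vowel as a prefix.
So dafepge → dafepget.

dafepget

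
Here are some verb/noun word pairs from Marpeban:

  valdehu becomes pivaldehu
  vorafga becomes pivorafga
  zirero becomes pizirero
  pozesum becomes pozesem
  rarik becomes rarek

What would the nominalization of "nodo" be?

pozesum and valdehu both have last vowel 'u' yet inflect differently (pozesem, pivaldehu), so the last vowel is not what conditions the rule; whether the stem ends in a vowel or a consonant is.
"nodo" ends in a vowel. The stems ending in a vowel (zirero → pizirero, vorafga → pivorafga, valdehu → pivaldehu) add the prefix pi-.
The other pattern: stems ending in a consonant change the last vowel to 'e'.
So nodo → pinodo.

pinodo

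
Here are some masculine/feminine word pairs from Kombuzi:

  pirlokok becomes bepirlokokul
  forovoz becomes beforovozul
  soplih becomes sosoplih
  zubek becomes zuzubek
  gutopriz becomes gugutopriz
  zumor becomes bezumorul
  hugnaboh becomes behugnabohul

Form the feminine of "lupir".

"lupir" has last vowel 'i'. The stems whose last vowel is 'i' (soplih → sosoplih, gutopriz → gugutopriz) repeat the first consonant+vowel as a prefix.
The other pattern: stems whose last vowel is 'o' add be- … -ul around the stem.
So lupir → lulupir.

lulupir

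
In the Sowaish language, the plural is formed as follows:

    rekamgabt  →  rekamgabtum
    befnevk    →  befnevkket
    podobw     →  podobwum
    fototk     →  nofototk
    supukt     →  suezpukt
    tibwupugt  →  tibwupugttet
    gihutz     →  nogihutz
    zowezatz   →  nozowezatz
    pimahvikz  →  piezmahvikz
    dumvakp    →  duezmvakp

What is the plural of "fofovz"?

"fofovz" has second-to-last letter 'v'. The one such stem in the data (befnevk → befnevkket) doubles the final consonant and adds -et (as does tibwupugt), so the same rule applies.
So fofovz → fofovzzet.

fofovzzet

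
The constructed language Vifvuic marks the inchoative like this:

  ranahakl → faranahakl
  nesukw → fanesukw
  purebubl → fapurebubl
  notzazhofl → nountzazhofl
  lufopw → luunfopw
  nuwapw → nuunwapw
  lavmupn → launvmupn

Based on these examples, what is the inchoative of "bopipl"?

bounpipl

ranahakl and notzazhofl both end in -l yet inflect differently (faranahakl, nountzazhofl), so the final letter is not what conditions the rule; the second-to-last letter is.
"bopipl" has second-to-last letter 'p'. The stems whose second-to-last letter is 'p' (lufopw → luunfopw, nuwapw → nuunwapw, lavmupn → launvmupn) insert -un- after the first vowel.
The other pattern: stems whose second-to-last letter is 'b' or 'k' add the prefix fa-.
So bopipl → bounpipl.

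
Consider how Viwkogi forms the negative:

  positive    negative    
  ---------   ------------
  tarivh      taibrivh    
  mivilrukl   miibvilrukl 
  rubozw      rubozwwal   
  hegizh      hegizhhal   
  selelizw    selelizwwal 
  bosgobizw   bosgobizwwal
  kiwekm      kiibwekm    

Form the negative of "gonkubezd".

gonkubezddal

hegizh and tarivh both end in -h yet inflect differently (hegizhhal, taibrivh), so the final letter is not what conditions the rule; the second-to-last letter is.
"gonkubezd" has second-to-last letter 'z'. The stems whose second-to-last letter is 'z' (bosgobizw → bosgobizwwal, rubozw → rubozwwal, selelizw → selelizwwal) double the final consonant and add -al.
So gonkubezd → gonkubezddal.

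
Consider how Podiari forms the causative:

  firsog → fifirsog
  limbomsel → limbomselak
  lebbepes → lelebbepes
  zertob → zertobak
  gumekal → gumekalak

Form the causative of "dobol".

limbomsel and lebbepes both have last vowel 'e' yet inflect differently (limbomselak, lelebbepes), so the last vowel is not what conditions the rule; the final letter is.
"dobol" ends in -l. The stems ending in -l (gumekal → gumekalak, limbomsel → limbomselak) add -ak.
The other pattern: stems ending in -g or -s repeat the first consonant+vowel as a prefix.
So dobol → dobolak.

dobolak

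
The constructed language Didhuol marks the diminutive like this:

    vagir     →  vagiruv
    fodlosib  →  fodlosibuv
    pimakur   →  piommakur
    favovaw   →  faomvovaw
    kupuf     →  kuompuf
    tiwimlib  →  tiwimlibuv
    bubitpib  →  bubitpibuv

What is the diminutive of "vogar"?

vagir and pimakur both end in -r yet inflect differently (vagiruv, piommakur), so the final letter is not what conditions the rule; the last vowel is.
"vogar" has last vowel 'a'. The one such stem in the data (favovaw → faomvovaw) inserts -om- after the first vowel (as do kupuf, pimakur), so the same rule applies.
So vogar → voomgar.

voomgar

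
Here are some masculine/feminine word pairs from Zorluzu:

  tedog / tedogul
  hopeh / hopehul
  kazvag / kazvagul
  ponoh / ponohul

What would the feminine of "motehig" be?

Every pair shown (tedog → tedogul, hopeh → hopehul, kazvag → kazvagul, …) follows the same rule: add -ul.
So motehig → motehigul.

motehigul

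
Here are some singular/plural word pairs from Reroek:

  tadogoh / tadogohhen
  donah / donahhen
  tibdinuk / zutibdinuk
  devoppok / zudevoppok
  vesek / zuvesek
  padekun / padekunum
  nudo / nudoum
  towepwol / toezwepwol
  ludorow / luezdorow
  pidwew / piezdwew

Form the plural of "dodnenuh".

tadogoh and devoppok both have last vowel 'o' yet inflect differently (tadogohhen, zudevoppok), so the last vowel is not what conditions the rule; the final letter is.
"dodnenuh" ends in -h. The stems ending in -h (tadogoh → tadogohhen, donah → donahhen) double the final consonant and add -en.
The other patterns: stems ending in -k add the prefix zu-; stems ending in -n or -o add -um; stems ending in -l or -w insert -ez- after the first vowel.
So dodnenuh → dodnenuhhen.

dodnenuhhen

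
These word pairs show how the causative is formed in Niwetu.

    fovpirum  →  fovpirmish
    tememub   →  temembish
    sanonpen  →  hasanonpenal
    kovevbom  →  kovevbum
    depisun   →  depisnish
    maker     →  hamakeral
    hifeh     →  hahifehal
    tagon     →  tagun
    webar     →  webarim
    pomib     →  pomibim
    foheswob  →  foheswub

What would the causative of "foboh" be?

fobuh

maker and webar both end in -r yet inflect differently (hamakeral, webarim), so the final letter is not what conditions the rule; the last vowel is.
"foboh" has last vowel 'o'. The stems whose last vowel is 'o' (foheswob → foheswub, kovevbom → kovevbum, tagon → tagun) change the last vowel to 'u'.
The other patterns: stems whose last vowel is 'e' add ha- … -al around the stem; stems whose last vowel is 'a' or 'i' add -im; stems whose last vowel is 'u' delete the last vowel and add -ish.
So foboh → fobuh.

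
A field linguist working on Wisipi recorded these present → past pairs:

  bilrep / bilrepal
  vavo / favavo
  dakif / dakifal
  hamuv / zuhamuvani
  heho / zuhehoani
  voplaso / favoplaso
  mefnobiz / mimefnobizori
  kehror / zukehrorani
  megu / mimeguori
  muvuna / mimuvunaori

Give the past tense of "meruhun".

"meruhun" begins with m-. The stems beginning with m- (megu → mimeguori, muvuna → mimuvunaori, mefnobiz → mimefnobizori) add mi- … -ori around the stem.
The other patterns: stems beginning with h- or k- add zu- … -ani around the stem; stems beginning with v- add the prefix fa-; stems beginning with b- or d- add -al.
So meruhun → mimeruhunori.

mimeruhunori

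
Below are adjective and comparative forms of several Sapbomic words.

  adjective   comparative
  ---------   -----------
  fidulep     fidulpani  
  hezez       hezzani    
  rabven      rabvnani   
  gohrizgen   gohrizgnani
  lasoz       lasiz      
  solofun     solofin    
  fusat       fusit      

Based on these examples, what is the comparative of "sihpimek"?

hezez and lasoz both end in -z yet inflect differently (hezzani, lasiz), so the final letter is not what conditions the rule; the last vowel is.
"sihpimek" has last vowel 'e'. The stems whose last vowel is 'e' (fidulep → fidulpani, hezez → hezzani, rabven → rabvnani) delete the last vowel and add -ani.
The other pattern: stems whose last vowel is 'a', 'o' or 'u' change the last vowel to 'i'.
So sihpimek → sihpimkani.

sihpimkani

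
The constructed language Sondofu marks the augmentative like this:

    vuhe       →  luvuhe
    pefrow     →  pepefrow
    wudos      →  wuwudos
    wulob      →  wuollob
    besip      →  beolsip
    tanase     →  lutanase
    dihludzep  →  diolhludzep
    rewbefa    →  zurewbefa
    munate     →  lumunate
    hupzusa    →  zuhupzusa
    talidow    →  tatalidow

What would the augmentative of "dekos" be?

dihludzep and munate both have last vowel 'e' yet inflect differently (diolhludzep, lumunate), so the last vowel is not what conditions the rule; the final letter is.
"dekos" ends in -s. The one such stem in the data (wudos → wuwudos) repeats the first consonant+vowel as a prefix (as do pefrow, talidow), so the same rule applies.
The other patterns: stems ending in -b or -p insert -ol- after the first vowel; stems ending in -e add the prefix lu-; stems ending in -a add the prefix zu-.
So dekos → dedekos.

dedekos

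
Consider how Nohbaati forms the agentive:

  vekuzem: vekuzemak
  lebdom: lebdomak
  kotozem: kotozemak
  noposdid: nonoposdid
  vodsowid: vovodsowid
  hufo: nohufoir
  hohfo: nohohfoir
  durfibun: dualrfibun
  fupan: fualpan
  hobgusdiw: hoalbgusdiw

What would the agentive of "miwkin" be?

mialwkin

"miwkin" ends in -n. The stems ending in -n (durfibun → dualrfibun, fupan → fualpan) insert -al- after the first vowel.
So miwkin → mialwkin.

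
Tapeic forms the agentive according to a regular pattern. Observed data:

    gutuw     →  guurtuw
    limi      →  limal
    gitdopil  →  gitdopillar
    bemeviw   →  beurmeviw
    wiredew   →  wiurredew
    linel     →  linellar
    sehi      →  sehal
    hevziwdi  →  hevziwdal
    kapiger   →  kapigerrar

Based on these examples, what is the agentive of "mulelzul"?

"mulelzul" ends in -l. The stems ending in -l (gitdopil → gitdopillar, linel → linellar) double the final consonant and add -ar.
The other patterns: stems ending in -w insert -ur- after the first vowel; stems ending in -i drop the final letter and add -al.
So mulelzul → mulelzullar.

mulelzullar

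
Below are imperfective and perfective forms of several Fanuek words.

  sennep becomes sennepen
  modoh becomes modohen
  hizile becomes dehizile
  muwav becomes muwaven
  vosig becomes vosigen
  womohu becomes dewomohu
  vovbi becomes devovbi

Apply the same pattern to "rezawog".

rezawogen

vosig and vovbi both have last vowel 'i' yet inflect differently (vosigen, devovbi), so the last vowel is not what conditions the rule; whether the stem ends in a vowel or a consonant is.
"rezawog" ends in a consonant. The stems ending in a consonant (sennep → sennepen, muwav → muwaven, vosig → vosigen) add -en.
The other pattern: stems ending in a vowel add the prefix de-.
So rezawog → rezawogen.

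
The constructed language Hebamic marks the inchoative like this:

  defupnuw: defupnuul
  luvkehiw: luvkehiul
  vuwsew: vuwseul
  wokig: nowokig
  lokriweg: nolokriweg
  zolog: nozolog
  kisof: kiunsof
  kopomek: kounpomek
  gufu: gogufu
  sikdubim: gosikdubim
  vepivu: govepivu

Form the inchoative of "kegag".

luvkehiw and wokig both have last vowel 'i' yet inflect differently (luvkehiul, nowokig), so the last vowel is not what conditions the rule; the final letter is.
"kegag" ends in -g. The stems ending in -g (wokig → nowokig, lokriweg → nolokriweg, zolog → nozolog) add the prefix no-.
So kegag → nokegag.

nokegag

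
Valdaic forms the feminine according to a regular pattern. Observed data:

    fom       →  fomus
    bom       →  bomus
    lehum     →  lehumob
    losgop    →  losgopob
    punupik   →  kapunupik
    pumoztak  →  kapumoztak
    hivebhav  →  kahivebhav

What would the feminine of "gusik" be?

fom and lehum both end in -m yet inflect differently (fomus, lehumob), so the final letter is not what conditions the rule; the number of vowels is.
"gusik" has 2 vowels. The stems with 2 vowels (lehum → lehumob, losgop → losgopob) add -ob.
So gusik → gusikob.

gusikob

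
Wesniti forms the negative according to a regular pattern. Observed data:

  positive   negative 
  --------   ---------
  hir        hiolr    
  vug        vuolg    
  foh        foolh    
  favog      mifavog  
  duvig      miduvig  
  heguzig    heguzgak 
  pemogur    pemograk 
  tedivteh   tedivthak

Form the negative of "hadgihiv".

hadgihvak

vug and favog both end in -g yet inflect differently (vuolg, mifavog), so the final letter is not what conditions the rule; the number of vowels is.
"hadgihiv" has 3 vowels. The stems with 3 vowels (heguzig → heguzgak, pemogur → pemograk, tedivteh → tedivthak) delete the last vowel and add -ak.
The other patterns: stems with 1 vowel insert -ol- after the first vowel; stems with 2 vowels add the prefix mi-.
So hadgihiv → hadgihvak.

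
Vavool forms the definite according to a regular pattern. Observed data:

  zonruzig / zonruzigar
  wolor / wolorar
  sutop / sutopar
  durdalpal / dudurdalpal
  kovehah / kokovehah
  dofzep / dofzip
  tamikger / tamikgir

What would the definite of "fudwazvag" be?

fufudwazvag

sutop and dofzep both end in -p yet inflect differently (sutopar, dofzip), so the final letter is not what conditions the rule; the last vowel is.
"fudwazvag" has last vowel 'a'. The stems whose last vowel is 'a' (durdalpal → dudurdalpal, kovehah → kokovehah) repeat the first consonant+vowel as a prefix.
So fudwazvag → fufudwazvag.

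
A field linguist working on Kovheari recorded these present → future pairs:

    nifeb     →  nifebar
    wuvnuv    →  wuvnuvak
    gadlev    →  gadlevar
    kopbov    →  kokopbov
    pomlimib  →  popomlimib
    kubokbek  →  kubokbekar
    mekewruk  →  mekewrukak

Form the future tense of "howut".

howutak

nifeb and pomlimib both end in -b yet inflect differently (nifebar, popomlimib), so the final letter is not what conditions the rule; the last vowel is.
"howut" has last vowel 'u'. The stems whose last vowel is 'u' (wuvnuv → wuvnuvak, mekewruk → mekewrukak) add -ak.
So howut → howutak.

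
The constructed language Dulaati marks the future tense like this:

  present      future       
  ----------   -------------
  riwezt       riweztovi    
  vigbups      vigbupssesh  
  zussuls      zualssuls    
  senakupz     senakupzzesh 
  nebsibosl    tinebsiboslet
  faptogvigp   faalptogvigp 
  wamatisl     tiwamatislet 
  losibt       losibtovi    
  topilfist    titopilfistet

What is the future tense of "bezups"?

bezupssesh

"bezups" has second-to-last letter 'p'. The stems whose second-to-last letter is 'p' (vigbups → vigbupssesh, senakupz → senakupzzesh) double the final consonant and add -esh.
The other patterns: stems whose second-to-last letter is 's' add ti- … -et around the stem; stems whose second-to-last letter is 'b' or 'z' add -ovi; stems whose second-to-last letter is 'g' or 'l' insert -al- after the first vowel.
So bezups → bezupssesh.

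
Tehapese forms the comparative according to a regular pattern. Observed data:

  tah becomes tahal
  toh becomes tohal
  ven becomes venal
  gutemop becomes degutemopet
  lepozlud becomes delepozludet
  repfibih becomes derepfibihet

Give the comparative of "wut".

"wut" has 1 vowel. The stems with 1 vowel (tah → tahal, toh → tohal, ven → venal) add -al.
The other pattern: stems with 3 vowels add de- … -et around the stem.
So wut → wutal.

wutal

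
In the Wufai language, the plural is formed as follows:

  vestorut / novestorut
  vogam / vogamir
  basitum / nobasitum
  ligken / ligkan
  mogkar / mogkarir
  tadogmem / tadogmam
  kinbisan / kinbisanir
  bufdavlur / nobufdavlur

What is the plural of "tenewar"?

"tenewar" has last vowel 'a'. The stems whose last vowel is 'a' (mogkar → mogkarir, vogam → vogamir, kinbisan → kinbisanir) add -ir.
The other patterns: stems whose last vowel is 'e' change the last vowel to 'a'; stems whose last vowel is 'u' add the prefix no-.
So tenewar → tenewarir.

tenewarir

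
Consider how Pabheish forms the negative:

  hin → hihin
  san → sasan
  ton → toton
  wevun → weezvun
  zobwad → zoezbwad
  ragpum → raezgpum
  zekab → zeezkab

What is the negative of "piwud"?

piezwud

hin and wevun both end in -n yet inflect differently (hihin, weezvun), so the final letter is not what conditions the rule; the number of vowels is.
"piwud" has 2 vowels. The stems with 2 vowels (wevun → weezvun, zobwad → zoezbwad, ragpum → raezgpum) insert -ez- after the first vowel.
The other pattern: stems with 1 vowel repeat the first consonant+vowel as a prefix.
So piwud → piezwud.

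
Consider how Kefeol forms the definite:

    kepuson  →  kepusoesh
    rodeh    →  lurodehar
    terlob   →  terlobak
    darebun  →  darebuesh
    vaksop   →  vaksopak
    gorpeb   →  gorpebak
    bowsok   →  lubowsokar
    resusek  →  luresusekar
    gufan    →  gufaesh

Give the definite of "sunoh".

lusunohar

kepuson and vaksop both have last vowel 'o' yet inflect differently (kepusoesh, vaksopak), so the last vowel is not what conditions the rule; the final letter is.
"sunoh" ends in -h. The one such stem in the data (rodeh → lurodehar) adds lu- … -ar around the stem, so the same rule applies.
So sunoh → lusunohar.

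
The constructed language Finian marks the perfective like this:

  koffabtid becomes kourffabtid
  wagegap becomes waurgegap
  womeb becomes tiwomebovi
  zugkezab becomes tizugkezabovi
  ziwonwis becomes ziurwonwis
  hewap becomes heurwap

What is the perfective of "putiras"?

puurtiras

zugkezab and hewap both have last vowel 'a' yet inflect differently (tizugkezabovi, heurwap), so the last vowel is not what conditions the rule; the final letter is.
"putiras" ends in -s. The one such stem in the data (ziwonwis → ziurwonwis) inserts -ur- after the first vowel (as do hewap, koffabtid), so the same rule applies.
The other pattern: stems ending in -b add ti- … -ovi around the stem.
So putiras → puurtiras.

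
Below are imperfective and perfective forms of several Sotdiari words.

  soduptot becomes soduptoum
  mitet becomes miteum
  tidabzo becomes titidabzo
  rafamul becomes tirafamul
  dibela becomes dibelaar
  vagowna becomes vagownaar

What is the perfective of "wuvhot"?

wuvhoum

"wuvhot" ends in -t. The stems ending in -t (soduptot → soduptoum, mitet → miteum) drop the final letter and add -um.
The other patterns: stems ending in -l or -o add the prefix ti-; stems ending in -a add -ar.
So wuvhot → wuvhoum.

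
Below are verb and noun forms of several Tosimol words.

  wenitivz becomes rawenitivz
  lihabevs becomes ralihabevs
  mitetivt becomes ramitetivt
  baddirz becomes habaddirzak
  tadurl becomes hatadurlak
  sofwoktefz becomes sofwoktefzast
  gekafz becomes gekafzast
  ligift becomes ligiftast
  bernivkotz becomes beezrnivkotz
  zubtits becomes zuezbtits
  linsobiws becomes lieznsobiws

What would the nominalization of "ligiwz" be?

wenitivz and baddirz both end in -z yet inflect differently (rawenitivz, habaddirzak), so the final letter is not what conditions the rule; the second-to-last letter is.
"ligiwz" has second-to-last letter 'w'. The one such stem in the data (linsobiws → lieznsobiws) inserts -ez- after the first vowel (as do bernivkotz, zubtits), so the same rule applies.
So ligiwz → liezgiwz.

liezgiwz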